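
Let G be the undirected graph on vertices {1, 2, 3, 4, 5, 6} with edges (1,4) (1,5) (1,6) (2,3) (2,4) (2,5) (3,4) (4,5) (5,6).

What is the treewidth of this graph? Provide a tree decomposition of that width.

Treewidth 2.
Bags: B1 = {2, 4, 5}  B2 = {1, 4, 5}  B3 = {1, 5, 6}  B4 = {2, 3, 4}
Tree: B1–B2, B2–B3, B1–B4

The largest bag has 3 vertices, giving width 2; this decomposition certifies tw(G) ≤ 2. For the lower bound, the 3 vertices {1, 4, 5} are pairwise adjacent, and any tree decomposition puts a clique entirely inside one bag — forcing width ≥ 2. Therefore the treewidth is 2.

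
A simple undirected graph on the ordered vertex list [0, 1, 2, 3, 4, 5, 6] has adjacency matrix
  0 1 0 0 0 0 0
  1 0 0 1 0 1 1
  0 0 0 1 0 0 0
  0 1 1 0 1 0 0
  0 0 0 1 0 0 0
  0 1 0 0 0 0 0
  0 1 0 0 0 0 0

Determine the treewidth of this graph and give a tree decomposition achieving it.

Every bag has size at most 2, so the width is 2 − 1 = 1 and tw(G) ≤ 1. Since G has at least one edge (e.g. 5–1), it is not an edgeless graph, so tw(G) ≥ 1. Combining the bounds, tw(G) = 1.

Treewidth 1.
Bags: B1 = {1, 5}  B2 = {1, 3}  B3 = {0, 1}  B4 = {1, 6}  B5 = {2, 3}  B6 = {3, 4}
Tree: B1–B2, B2–B3, B1–B4, B2–B5, B5–B6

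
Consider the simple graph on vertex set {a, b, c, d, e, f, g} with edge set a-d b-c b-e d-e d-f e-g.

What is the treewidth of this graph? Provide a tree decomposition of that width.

Every bag has size at most 2, so the width is 2 − 1 = 1 and tw(G) ≤ 1. G has an edge, so its treewidth is at least 1. Hence tw(G) = 1 exactly.

Treewidth 1.
Bags: B1 = {b, e}  B2 = {d, e}  B3 = {e, g}  B4 = {a, d}  B5 = {b, c}  B6 = {d, f}
Tree: B1–B2, B2–B3, B2–B4, B1–B5, B4–B6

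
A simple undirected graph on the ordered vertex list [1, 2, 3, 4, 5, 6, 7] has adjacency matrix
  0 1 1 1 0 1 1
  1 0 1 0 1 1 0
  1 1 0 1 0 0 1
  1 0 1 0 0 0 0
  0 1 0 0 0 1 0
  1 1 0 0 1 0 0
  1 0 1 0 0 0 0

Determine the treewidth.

2

A width-2 tree decomposition is:
Bags: B1 = {1, 2, 6}  B2 = {1, 2, 3}  B3 = {1, 3, 4}  B4 = {2, 5, 6}  B5 = {1, 3, 7}
Tree: B1–B2, B2–B3, B1–B4, B2–B5
Every bag has size at most 3, so the width is 3 − 1 = 2 and tw(G) ≤ 2. On the other hand G contains the 3-clique {1, 2, 3}. A clique must lie in a single bag of any decomposition, so no decomposition can have width below 2. Combining the bounds, tw(G) = 2.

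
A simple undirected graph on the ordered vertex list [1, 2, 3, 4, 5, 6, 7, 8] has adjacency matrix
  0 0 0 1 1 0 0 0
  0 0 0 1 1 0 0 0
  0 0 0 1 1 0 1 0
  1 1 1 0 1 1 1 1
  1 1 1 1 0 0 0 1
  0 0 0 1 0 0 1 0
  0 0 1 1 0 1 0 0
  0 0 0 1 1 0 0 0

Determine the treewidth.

2

A width-2 tree decomposition is:
Bags: B1 = {3, 4, 5}  B2 = {4, 5, 8}  B3 = {3, 4, 7}  B4 = {1, 4, 5}  B5 = {4, 6, 7}  B6 = {2, 4, 5}
Tree: B1–B2, B1–B3, B2–B4, B3–B5, B1–B6
The largest bag has 3 vertices, giving width 2; this decomposition certifies tw(G) ≤ 2. On the other hand G contains the 3-clique {4, 5, 8}. A clique must lie in a single bag of any decomposition, so no decomposition can have width below 2. The upper and lower bounds meet at 2, so that is the treewidth.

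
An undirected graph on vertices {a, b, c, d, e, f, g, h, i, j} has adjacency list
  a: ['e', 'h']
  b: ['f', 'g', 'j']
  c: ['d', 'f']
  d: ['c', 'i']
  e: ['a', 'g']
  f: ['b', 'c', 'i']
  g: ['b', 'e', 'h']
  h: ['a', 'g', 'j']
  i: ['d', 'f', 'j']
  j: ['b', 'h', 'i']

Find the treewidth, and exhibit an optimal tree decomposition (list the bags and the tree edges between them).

The largest bag has 3 vertices, giving width 2; this decomposition certifies tw(G) ≤ 2. For the lower bound, G contains the cycle d–c–f–i–d, so G is not a forest; only forests have treewidth ≤ 1, hence tw(G) ≥ 2. Hence tw(G) = 2 exactly.

Treewidth 2.
One such decomposition:
Bags: B1 = {c, d, i}  B2 = {c, f, i}  B3 = {f, i, j}  B4 = {b, f, j}  B5 = {b, h, j}  B6 = {b, g, h}  B7 = {a, g, h}  B8 = {a, e, g}
Tree: B1–B2, B2–B3, B3–B4, B4–B5, B5–B6, B6–B7, B7–B8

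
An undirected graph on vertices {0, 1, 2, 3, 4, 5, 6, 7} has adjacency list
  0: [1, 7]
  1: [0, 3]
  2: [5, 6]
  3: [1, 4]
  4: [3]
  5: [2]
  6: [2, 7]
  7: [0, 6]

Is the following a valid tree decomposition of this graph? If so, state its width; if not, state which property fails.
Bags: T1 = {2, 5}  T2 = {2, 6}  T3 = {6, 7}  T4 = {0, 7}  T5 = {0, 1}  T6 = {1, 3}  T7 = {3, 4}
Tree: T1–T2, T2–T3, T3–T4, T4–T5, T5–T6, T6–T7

Yes; width 1.

Vertex coverage: the bags together contain {0, 1, 2, 3, 4, 5, 6, 7}, the full vertex set. Edge coverage: each edge of G has both endpoints in at least one bag. Running intersection: for every vertex, the bags containing it form a connected subtree. All three properties hold, so this is a valid tree decomposition of width max|bag| − 1 = 1, and hence tw(G) ≤ 1.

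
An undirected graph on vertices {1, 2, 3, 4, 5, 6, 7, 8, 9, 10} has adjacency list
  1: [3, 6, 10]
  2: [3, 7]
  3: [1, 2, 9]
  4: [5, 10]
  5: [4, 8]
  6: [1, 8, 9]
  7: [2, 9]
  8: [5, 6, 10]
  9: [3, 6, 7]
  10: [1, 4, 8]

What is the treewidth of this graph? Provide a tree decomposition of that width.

Treewidth 2.
One such decomposition:
Bags: B1 = {4, 5, 10}  B2 = {5, 8, 10}  B3 = {1, 8, 10}  B4 = {1, 6, 8}  B5 = {1, 3, 6}  B6 = {3, 6, 9}  B7 = {2, 3, 9}  B8 = {2, 7, 9}
Tree: B1–B2, B2–B3, B3–B4, B4–B5, B5–B6, B6–B7, B7–B8

Every bag has size at most 3, so the width is 3 − 1 = 2 and tw(G) ≤ 2. The edges 4–5–8–10–4 form a cycle, so G is not a tree and its treewidth is at least 2. Therefore the treewidth is 2.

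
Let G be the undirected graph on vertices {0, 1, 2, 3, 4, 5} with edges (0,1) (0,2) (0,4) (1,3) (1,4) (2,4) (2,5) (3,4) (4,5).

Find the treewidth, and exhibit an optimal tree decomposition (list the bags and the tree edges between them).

Every bag has size at most 3, so the width is 3 − 1 = 2 and tw(G) ≤ 2. On the other hand G contains the 3-clique {0, 1, 4}. A clique must lie in a single bag of any decomposition, so no decomposition can have width below 2. Combining the bounds, tw(G) = 2.

Treewidth 2.
One optimal decomposition is:
Bags: B1 = {0, 1, 4}  B2 = {1, 3, 4}  B3 = {0, 2, 4}  B4 = {2, 4, 5}
Tree: B1–B2, B1–B3, B3–B4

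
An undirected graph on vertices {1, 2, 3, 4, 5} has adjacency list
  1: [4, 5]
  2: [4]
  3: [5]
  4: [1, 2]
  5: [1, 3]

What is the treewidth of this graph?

A width-1 tree decomposition is:
Bags: B1 = {2, 4}  B2 = {1, 4}  B3 = {1, 5}  B4 = {3, 5}
Tree: B1–B2, B2–B3, B3–B4
Each bag holds 2 vertices, so the decomposition has width 1, which upper-bounds the treewidth. G has an edge, so its treewidth is at least 1. Therefore the treewidth is 1.

1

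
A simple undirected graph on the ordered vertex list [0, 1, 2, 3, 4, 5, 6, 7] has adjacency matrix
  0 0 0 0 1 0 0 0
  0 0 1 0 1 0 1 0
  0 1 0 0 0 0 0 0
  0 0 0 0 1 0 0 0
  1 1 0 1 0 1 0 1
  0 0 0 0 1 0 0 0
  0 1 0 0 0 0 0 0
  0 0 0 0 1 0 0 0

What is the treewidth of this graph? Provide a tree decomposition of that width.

Treewidth 1.
Bags: B1 = {1, 4}  B2 = {0, 4}  B3 = {3, 4}  B4 = {4, 5}  B5 = {4, 7}  B6 = {1, 6}  B7 = {1, 2}
Tree: B1–B2, B1–B3, B2–B4, B2–B5, B1–B6, B1–B7

Every bag has size at most 2, so the width is 2 − 1 = 1 and tw(G) ≤ 1. Any graph with an edge has treewidth ≥ 1, and G has the edge 4–1. The upper and lower bounds meet at 1, so that is the treewidth.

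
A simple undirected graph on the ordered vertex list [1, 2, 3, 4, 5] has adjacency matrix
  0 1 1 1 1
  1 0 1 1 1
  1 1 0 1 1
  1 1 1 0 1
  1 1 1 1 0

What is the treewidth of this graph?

4

A width-4 tree decomposition is:
Bags: B1 = {1, 2, 3, 4, 5}
Tree: (single bag)
With just one bag of size 5, the width is 5 − 1 = 4, so tw(G) ≤ 4. On the other hand G contains the 5-clique {1, 2, 3, 4, 5}. A clique must lie in a single bag of any decomposition, so no decomposition can have width below 4. Combining the bounds, tw(G) = 4.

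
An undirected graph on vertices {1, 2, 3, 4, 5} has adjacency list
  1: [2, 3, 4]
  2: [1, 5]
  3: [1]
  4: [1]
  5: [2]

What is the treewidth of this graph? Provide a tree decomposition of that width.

Every bag has size at most 2, so the width is 2 − 1 = 1 and tw(G) ≤ 1. G has an edge, so its treewidth is at least 1. Therefore the treewidth is 1.

Treewidth 1.
One optimal decomposition is:
Bags: B1 = {1, 2}  B2 = {1, 3}  B3 = {2, 5}  B4 = {1, 4}
Tree: B1–B2, B1–B3, B2–B4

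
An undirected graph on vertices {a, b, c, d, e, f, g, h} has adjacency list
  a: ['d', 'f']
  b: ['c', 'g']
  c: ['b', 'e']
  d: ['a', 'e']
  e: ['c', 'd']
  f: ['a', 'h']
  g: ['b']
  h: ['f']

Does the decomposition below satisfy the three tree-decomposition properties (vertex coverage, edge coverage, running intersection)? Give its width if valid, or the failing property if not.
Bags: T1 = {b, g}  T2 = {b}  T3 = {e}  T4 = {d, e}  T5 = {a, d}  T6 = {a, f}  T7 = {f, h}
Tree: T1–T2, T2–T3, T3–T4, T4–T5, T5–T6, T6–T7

No — vertex c appears in no bag.

A tree decomposition must satisfy three properties: every vertex lies in some bag; for every edge, both endpoints lie together in some bag; and for every vertex, the bags containing it form a connected subtree. Here vertex c appears in no bag, so the decomposition is invalid.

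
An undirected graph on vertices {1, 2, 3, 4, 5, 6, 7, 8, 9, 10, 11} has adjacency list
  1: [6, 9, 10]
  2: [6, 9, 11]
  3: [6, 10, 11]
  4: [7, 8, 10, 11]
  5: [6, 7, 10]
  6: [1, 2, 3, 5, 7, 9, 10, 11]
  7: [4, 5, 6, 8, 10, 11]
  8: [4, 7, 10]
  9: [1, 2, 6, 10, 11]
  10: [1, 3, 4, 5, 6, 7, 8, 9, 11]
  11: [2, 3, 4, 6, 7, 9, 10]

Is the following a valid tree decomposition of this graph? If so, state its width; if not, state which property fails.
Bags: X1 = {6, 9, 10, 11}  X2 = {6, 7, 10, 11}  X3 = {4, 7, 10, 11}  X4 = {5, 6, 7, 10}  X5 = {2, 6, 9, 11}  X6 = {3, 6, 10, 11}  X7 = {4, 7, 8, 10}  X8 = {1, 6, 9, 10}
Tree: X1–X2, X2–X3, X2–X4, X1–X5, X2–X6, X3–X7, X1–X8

Vertex coverage: the bags together contain {1, 2, 3, 4, 5, 6, 7, 8, 9, 10, 11}, the full vertex set. Edge coverage: each edge of G has both endpoints in at least one bag. Running intersection: for every vertex, the bags containing it form a connected subtree. All three properties hold, so this is a valid tree decomposition of width max|bag| − 1 = 3, and hence tw(G) ≤ 3.

Yes; width 3.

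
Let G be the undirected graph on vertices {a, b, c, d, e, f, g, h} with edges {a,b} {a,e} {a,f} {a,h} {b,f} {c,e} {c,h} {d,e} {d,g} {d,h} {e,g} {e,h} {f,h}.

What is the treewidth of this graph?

2

A width-2 tree decomposition is:
Bags: B1 = {d, e, h}  B2 = {a, e, h}  B3 = {a, f, h}  B4 = {a, b, f}  B5 = {d, e, g}  B6 = {c, e, h}
Tree: B1–B2, B2–B3, B3–B4, B1–B5, B1–B6
Each bag holds 3 vertices, so the decomposition has width 2, which upper-bounds the treewidth. On the other hand G contains the 3-clique {d, e, g}. A clique must lie in a single bag of any decomposition, so no decomposition can have width below 2. Combining the bounds, tw(G) = 2.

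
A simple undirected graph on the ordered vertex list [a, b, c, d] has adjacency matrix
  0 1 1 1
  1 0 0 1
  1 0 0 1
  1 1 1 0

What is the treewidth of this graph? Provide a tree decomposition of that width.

Treewidth 2.
Bags: B1 = {a, c, d}  B2 = {a, b, d}
Tree: B1–B2

Each bag holds 3 vertices, so the decomposition has width 2, which upper-bounds the treewidth. For the lower bound, the 3 vertices {a, c, d} are pairwise adjacent, and any tree decomposition puts a clique entirely inside one bag — forcing width ≥ 2. Hence tw(G) = 2 exactly.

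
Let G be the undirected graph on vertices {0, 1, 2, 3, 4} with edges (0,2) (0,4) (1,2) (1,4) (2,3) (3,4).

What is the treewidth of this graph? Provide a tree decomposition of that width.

Each bag holds 3 vertices, so the decomposition has width 2, which upper-bounds the treewidth. For the lower bound, G contains the cycle 1–4–0–2–1, so G is not a forest; only forests have treewidth ≤ 1, hence tw(G) ≥ 2. Combining the bounds, tw(G) = 2.

Treewidth 2.
Bags: B1 = {1, 2, 4}  B2 = {0, 2, 4}  B3 = {2, 3, 4}
Tree: B1–B2, B2–B3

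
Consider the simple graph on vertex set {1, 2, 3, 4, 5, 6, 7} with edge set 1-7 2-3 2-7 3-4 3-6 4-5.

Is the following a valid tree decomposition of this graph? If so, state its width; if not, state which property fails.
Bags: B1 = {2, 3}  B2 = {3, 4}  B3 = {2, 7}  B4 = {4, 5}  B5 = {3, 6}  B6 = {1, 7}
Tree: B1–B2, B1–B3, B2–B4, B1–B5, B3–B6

Yes; width 1.

Checking the three conditions: (i) the bags cover all of {1, 2, 3, 4, 5, 6, 7}; (ii) for each edge, some bag contains both endpoints; (iii) the bags containing any fixed vertex form a subtree. All hold, so the decomposition is valid with width 2 − 1 = 1.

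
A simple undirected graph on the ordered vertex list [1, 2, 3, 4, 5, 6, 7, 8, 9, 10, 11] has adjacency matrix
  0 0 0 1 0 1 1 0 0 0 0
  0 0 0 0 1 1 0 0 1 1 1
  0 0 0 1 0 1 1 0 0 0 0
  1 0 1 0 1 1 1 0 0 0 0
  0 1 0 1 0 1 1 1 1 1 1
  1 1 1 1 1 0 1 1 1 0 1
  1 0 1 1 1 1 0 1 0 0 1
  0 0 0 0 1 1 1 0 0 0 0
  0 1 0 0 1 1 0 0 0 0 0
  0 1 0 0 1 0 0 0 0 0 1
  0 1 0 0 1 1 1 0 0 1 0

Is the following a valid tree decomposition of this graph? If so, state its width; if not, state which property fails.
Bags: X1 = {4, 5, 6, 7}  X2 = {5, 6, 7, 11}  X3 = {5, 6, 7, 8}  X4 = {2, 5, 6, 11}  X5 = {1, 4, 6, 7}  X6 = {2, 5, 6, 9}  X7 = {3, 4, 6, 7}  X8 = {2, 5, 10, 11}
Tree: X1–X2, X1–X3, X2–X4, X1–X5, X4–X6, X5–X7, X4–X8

Yes; width 3.

Vertex coverage: the bags together contain {1, 2, 3, 4, 5, 6, 7, 8, 9, 10, 11}, the full vertex set. Edge coverage: each edge of G has both endpoints in at least one bag. Running intersection: for every vertex, the bags containing it form a connected subtree. All three properties hold, so this is a valid tree decomposition of width max|bag| − 1 = 3, and hence tw(G) ≤ 3.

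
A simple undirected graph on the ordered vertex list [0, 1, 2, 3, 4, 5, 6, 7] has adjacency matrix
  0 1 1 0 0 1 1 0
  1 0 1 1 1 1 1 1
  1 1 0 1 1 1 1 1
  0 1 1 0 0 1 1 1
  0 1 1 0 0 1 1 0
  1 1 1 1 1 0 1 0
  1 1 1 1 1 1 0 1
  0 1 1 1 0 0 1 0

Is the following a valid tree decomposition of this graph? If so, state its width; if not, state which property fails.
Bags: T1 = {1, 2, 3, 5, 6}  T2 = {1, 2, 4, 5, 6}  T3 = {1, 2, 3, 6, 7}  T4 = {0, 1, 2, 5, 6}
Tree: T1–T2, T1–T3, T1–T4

Yes; width 4.

Checking the three conditions: (i) the bags cover all of {0, 1, 2, 3, 4, 5, 6, 7}; (ii) for each edge, some bag contains both endpoints; (iii) the bags containing any fixed vertex form a subtree. All hold, so the decomposition is valid with width 5 − 1 = 4.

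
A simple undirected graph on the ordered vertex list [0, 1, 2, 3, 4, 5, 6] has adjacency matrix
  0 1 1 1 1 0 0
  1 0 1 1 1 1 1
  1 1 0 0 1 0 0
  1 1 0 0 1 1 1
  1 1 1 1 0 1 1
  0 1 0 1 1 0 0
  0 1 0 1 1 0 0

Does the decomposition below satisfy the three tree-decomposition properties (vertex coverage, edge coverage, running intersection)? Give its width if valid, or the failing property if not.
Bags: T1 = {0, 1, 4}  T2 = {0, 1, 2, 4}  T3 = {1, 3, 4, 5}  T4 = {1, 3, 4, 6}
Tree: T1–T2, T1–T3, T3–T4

A tree decomposition must satisfy three properties: every vertex lies in some bag; for every edge, both endpoints lie together in some bag; and for every vertex, the bags containing it form a connected subtree. Here edge (3,0) lies in no bag, so the decomposition is invalid.

No — edge (3,0) lies in no bag.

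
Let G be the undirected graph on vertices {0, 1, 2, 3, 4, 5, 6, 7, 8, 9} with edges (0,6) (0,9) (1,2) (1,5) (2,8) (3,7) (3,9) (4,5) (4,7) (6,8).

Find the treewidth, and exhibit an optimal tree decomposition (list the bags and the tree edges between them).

Treewidth 2.
One such decomposition:
Bags: B1 = {1, 4, 5}  B2 = {1, 4, 7}  B3 = {1, 3, 7}  B4 = {1, 3, 9}  B5 = {0, 1, 9}  B6 = {0, 1, 6}  B7 = {1, 6, 8}  B8 = {1, 2, 8}
Tree: B1–B2, B2–B3, B3–B4, B4–B5, B5–B6, B6–B7, B7–B8

Every bag has size at most 3, so the width is 3 − 1 = 2 and tw(G) ≤ 2. The edges 1–5–4–7–3–9–0–6–8–2–1 form a cycle, so G is not a tree and its treewidth is at least 2. Combining the bounds, tw(G) = 2.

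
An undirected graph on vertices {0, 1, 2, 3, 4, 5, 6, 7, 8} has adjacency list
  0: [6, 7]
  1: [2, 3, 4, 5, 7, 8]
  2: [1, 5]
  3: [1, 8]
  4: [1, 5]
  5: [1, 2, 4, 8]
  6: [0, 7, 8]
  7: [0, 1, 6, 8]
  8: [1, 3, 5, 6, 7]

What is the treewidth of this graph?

2

A width-2 tree decomposition is:
Bags: B1 = {1, 3, 8}  B2 = {1, 5, 8}  B3 = {1, 7, 8}  B4 = {1, 4, 5}  B5 = {6, 7, 8}  B6 = {0, 6, 7}  B7 = {1, 2, 5}
Tree: B1–B2, B2–B3, B2–B4, B3–B5, B5–B6, B2–B7
Each bag holds 3 vertices, so the decomposition has width 2, which upper-bounds the treewidth. For the lower bound, the 3 vertices {0, 6, 7} are pairwise adjacent, and any tree decomposition puts a clique entirely inside one bag — forcing width ≥ 2. Therefore the treewidth is 2.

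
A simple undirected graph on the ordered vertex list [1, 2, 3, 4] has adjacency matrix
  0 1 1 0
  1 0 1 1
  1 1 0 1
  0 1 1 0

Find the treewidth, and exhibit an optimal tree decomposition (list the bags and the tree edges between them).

Each bag holds 3 vertices, so the decomposition has width 2, which upper-bounds the treewidth. Conversely, {1, 2, 3} is a clique of size 3, and the vertices of any clique must share a bag in every tree decomposition; so some bag has ≥ 3 vertices and tw(G) ≥ 2. The upper and lower bounds meet at 2, so that is the treewidth.

Treewidth 2.
One such decomposition:
Bags: B1 = {2, 3, 4}  B2 = {1, 2, 3}
Tree: B1–B2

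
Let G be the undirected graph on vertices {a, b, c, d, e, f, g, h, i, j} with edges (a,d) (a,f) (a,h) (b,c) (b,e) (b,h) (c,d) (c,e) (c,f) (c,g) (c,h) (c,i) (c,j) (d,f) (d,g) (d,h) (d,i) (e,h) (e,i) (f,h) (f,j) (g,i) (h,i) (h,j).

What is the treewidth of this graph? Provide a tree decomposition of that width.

Each bag holds 4 vertices, so the decomposition has width 3, which upper-bounds the treewidth. Conversely, {c, d, g, i} is a clique of size 4, and the vertices of any clique must share a bag in every tree decomposition; so some bag has ≥ 4 vertices and tw(G) ≥ 3. The upper and lower bounds meet at 3, so that is the treewidth.

Treewidth 3.
Bags: B1 = {c, d, f, h}  B2 = {a, d, f, h}  B3 = {c, d, h, i}  B4 = {c, d, g, i}  B5 = {c, f, h, j}  B6 = {c, e, h, i}  B7 = {b, c, e, h}
Tree: B1–B2, B1–B3, B3–B4, B1–B5, B3–B6, B6–B7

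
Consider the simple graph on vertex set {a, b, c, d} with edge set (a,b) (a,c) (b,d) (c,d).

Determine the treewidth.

A width-2 tree decomposition is:
Bags: B1 = {a, c, d}  B2 = {a, b, d}
Tree: B1–B2
The largest bag has 3 vertices, giving width 2; this decomposition certifies tw(G) ≤ 2. For the lower bound, G contains the cycle a–c–d–b–a, so G is not a forest; only forests have treewidth ≤ 1, hence tw(G) ≥ 2. Combining the bounds, tw(G) = 2.

2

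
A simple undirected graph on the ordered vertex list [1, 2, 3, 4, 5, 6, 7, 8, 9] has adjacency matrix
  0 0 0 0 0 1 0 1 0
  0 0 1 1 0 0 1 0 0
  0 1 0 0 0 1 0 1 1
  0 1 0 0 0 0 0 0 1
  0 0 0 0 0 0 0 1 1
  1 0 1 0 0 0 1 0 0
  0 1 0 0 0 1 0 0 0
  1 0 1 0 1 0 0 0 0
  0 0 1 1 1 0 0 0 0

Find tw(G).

3

A width-3 tree decomposition is:
Bags: B1 = {1, 5, 6, 8}  B2 = {3, 5, 6, 8}  B3 = {3, 5, 6, 9}  B4 = {3, 6, 7, 9}  B5 = {2, 3, 7, 9}  B6 = {2, 4, 7, 9}
Tree: B1–B2, B2–B3, B3–B4, B4–B5, B5–B6
Every bag has size at most 4, so the width is 4 − 1 = 3 and tw(G) ≤ 3. For the lower bound: the 4 vertex sets {1,5,8}, {6}, {3}, {2,4,7,9} are disjoint, each induces a connected subgraph, and every pair is joined by at least one edge of G. Contracting each set to a single vertex therefore yields K_{4} as a minor, and since treewidth is minor-monotone, tw(G) ≥ tw(K_{4}) = 3. The upper and lower bounds meet at 3, so that is the treewidth.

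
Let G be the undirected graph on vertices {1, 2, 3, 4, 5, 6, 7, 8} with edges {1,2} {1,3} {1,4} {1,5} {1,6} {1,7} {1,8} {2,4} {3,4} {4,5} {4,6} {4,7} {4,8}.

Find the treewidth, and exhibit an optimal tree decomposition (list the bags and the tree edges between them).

The largest bag has 3 vertices, giving width 2; this decomposition certifies tw(G) ≤ 2. For the lower bound, the 3 vertices {1, 2, 4} are pairwise adjacent, and any tree decomposition puts a clique entirely inside one bag — forcing width ≥ 2. The upper and lower bounds meet at 2, so that is the treewidth.

Treewidth 2.
One such decomposition:
Bags: B1 = {1, 4, 7}  B2 = {1, 4, 8}  B3 = {1, 4, 6}  B4 = {1, 2, 4}  B5 = {1, 3, 4}  B6 = {1, 4, 5}
Tree: B1–B2, B1–B3, B2–B4, B1–B5, B3–B6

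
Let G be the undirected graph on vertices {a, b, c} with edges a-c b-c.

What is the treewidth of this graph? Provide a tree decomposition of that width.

Every bag has size at most 2, so the width is 2 − 1 = 1 and tw(G) ≤ 1. G has an edge, so its treewidth is at least 1. Combining the bounds, tw(G) = 1.

Treewidth 1.
One such decomposition:
Bags: B1 = {a, c}  B2 = {b, c}
Tree: B1–B2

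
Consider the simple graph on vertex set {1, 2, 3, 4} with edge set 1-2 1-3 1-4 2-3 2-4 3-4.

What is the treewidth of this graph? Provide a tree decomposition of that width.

A single bag containing all 4 vertices is trivially a valid decomposition of width 3. On the other hand G contains the 4-clique {1, 2, 3, 4}. A clique must lie in a single bag of any decomposition, so no decomposition can have width below 3. Combining the bounds, tw(G) = 3.

Treewidth 3.
One such decomposition:
Bags: B1 = {1, 2, 3, 4}
Tree: (single bag)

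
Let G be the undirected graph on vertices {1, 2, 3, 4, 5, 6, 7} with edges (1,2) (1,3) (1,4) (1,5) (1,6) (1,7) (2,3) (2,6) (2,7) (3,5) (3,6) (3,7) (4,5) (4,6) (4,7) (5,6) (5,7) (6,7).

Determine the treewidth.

4

A width-4 tree decomposition is:
Bags: B1 = {1, 3, 5, 6, 7}  B2 = {1, 2, 3, 6, 7}  B3 = {1, 4, 5, 6, 7}
Tree: B1–B2, B1–B3
The largest bag has 5 vertices, giving width 4; this decomposition certifies tw(G) ≤ 4. Conversely, {1, 2, 3, 6, 7} is a clique of size 5, and the vertices of any clique must share a bag in every tree decomposition; so some bag has ≥ 5 vertices and tw(G) ≥ 4. Therefore the treewidth is 4.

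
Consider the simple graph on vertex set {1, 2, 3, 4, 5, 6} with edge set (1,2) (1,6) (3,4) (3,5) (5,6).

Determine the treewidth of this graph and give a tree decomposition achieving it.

The largest bag has 2 vertices, giving width 1; this decomposition certifies tw(G) ≤ 1. Any graph with an edge has treewidth ≥ 1, and G has the edge 2–1. Hence tw(G) = 1 exactly.

Treewidth 1.
Bags: B1 = {1, 2}  B2 = {1, 6}  B3 = {5, 6}  B4 = {3, 5}  B5 = {3, 4}
Tree: B1–B2, B2–B3, B3–B4, B4–B5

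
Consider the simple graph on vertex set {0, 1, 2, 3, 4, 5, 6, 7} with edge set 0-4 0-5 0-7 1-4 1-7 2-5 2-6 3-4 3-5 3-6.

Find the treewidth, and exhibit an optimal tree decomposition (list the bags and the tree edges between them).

Each bag holds 3 vertices, so the decomposition has width 2, which upper-bounds the treewidth. The edges 6–2–5–3–6 form a cycle, so G is not a tree and its treewidth is at least 2. Therefore the treewidth is 2.

Treewidth 2.
Bags: B1 = {2, 3, 6}  B2 = {2, 3, 5}  B3 = {3, 4, 5}  B4 = {0, 4, 5}  B5 = {0, 1, 4}  B6 = {0, 1, 7}
Tree: B1–B2, B2–B3, B3–B4, B4–B5, B5–B6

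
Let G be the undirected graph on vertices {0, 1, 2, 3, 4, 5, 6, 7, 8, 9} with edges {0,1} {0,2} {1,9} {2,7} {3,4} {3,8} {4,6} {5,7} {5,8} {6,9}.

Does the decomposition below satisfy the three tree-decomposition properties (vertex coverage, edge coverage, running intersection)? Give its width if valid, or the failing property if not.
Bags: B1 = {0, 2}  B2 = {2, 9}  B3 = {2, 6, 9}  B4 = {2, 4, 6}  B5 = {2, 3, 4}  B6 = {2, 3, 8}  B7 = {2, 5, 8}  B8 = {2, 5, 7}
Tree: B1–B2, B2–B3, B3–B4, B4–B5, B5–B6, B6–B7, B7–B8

No — vertex 1 appears in no bag.

A tree decomposition must satisfy three properties: every vertex lies in some bag; for every edge, both endpoints lie together in some bag; and for every vertex, the bags containing it form a connected subtree. Here vertex 1 appears in no bag, so the decomposition is invalid.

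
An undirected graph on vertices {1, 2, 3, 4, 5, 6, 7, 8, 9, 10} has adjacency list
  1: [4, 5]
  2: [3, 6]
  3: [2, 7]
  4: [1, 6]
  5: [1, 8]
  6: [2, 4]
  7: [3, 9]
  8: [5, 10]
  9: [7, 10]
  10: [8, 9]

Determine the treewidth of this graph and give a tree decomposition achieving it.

Treewidth 2.
Bags: B1 = {2, 3, 7}  B2 = {2, 6, 7}  B3 = {4, 6, 7}  B4 = {1, 4, 7}  B5 = {1, 5, 7}  B6 = {5, 7, 8}  B7 = {7, 8, 10}  B8 = {7, 9, 10}
Tree: B1–B2, B2–B3, B3–B4, B4–B5, B5–B6, B6–B7, B7–B8

The largest bag has 3 vertices, giving width 2; this decomposition certifies tw(G) ≤ 2. Since 7–3–2–6–4–1–5–8–10–9–7 is a cycle in G, G is not acyclic. Forests are exactly the graphs of treewidth ≤ 1, so tw(G) ≥ 2. Combining the bounds, tw(G) = 2.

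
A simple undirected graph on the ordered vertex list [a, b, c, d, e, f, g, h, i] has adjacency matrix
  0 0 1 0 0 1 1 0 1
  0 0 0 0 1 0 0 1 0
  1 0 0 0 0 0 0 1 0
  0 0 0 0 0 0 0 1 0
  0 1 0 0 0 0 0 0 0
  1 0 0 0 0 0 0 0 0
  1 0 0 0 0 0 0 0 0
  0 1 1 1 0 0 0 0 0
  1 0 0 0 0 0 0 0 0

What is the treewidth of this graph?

A width-1 tree decomposition is:
Bags: B1 = {a, c}  B2 = {c, h}  B3 = {a, f}  B4 = {a, i}  B5 = {a, g}  B6 = {b, h}  B7 = {b, e}  B8 = {d, h}
Tree: B1–B2, B1–B3, B3–B4, B1–B5, B2–B6, B6–B7, B2–B8
The largest bag has 2 vertices, giving width 1; this decomposition certifies tw(G) ≤ 1. Since G has at least one edge (e.g. c–a), it is not an edgeless graph, so tw(G) ≥ 1. Combining the bounds, tw(G) = 1.

1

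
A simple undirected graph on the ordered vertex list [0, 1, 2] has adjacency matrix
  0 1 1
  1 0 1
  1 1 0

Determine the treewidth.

A width-2 tree decomposition is:
Bags: B1 = {0, 1, 2}
Tree: (single bag)
A single bag containing all 3 vertices is trivially a valid decomposition of width 2. For the lower bound, the 3 vertices {0, 1, 2} are pairwise adjacent, and any tree decomposition puts a clique entirely inside one bag — forcing width ≥ 2. Therefore the treewidth is 2.

2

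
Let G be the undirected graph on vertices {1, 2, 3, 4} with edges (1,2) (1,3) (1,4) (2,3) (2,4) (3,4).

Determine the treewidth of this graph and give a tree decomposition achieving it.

A single bag containing all 4 vertices is trivially a valid decomposition of width 3. For the lower bound, the 4 vertices {1, 2, 3, 4} are pairwise adjacent, and any tree decomposition puts a clique entirely inside one bag — forcing width ≥ 3. Therefore the treewidth is 3.

Treewidth 3.
One such decomposition:
Bags: B1 = {1, 2, 3, 4}
Tree: (single bag)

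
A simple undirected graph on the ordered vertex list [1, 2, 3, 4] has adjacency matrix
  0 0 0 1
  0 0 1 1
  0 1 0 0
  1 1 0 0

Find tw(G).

1

A width-1 tree decomposition is:
Bags: B1 = {2, 3}  B2 = {2, 4}  B3 = {1, 4}
Tree: B1–B2, B2–B3
The largest bag has 2 vertices, giving width 1; this decomposition certifies tw(G) ≤ 1. G has an edge, so its treewidth is at least 1. Combining the bounds, tw(G) = 1.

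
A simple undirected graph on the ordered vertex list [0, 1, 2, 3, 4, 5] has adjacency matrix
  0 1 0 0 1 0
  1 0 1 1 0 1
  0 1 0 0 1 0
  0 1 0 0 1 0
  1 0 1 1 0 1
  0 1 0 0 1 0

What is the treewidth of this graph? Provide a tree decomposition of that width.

Treewidth 2.
One such decomposition:
Bags: B1 = {1, 2, 4}  B2 = {1, 4, 5}  B3 = {0, 1, 4}  B4 = {1, 3, 4}
Tree: B1–B2, B2–B3, B3–B4

The largest bag has 3 vertices, giving width 2; this decomposition certifies tw(G) ≤ 2. Since 1–2–4–5–1 is a cycle in G, G is not acyclic. Forests are exactly the graphs of treewidth ≤ 1, so tw(G) ≥ 2. Combining the bounds, tw(G) = 2.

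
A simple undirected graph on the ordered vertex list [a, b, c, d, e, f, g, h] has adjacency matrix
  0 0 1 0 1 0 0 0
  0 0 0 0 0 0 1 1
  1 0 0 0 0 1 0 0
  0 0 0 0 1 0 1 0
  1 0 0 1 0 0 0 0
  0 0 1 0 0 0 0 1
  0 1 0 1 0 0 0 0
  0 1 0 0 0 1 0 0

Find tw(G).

A width-2 tree decomposition is:
Bags: B1 = {a, c, e}  B2 = {c, e, f}  B3 = {e, f, h}  B4 = {b, e, h}  B5 = {b, e, g}  B6 = {d, e, g}
Tree: B1–B2, B2–B3, B3–B4, B4–B5, B5–B6
The largest bag has 3 vertices, giving width 2; this decomposition certifies tw(G) ≤ 2. Since e–a–c–f–h–b–g–d–e is a cycle in G, G is not acyclic. Forests are exactly the graphs of treewidth ≤ 1, so tw(G) ≥ 2. Therefore the treewidth is 2.

2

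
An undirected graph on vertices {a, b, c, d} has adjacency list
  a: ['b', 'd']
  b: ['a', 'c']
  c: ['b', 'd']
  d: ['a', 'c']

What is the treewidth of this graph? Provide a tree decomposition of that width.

Treewidth 2.
One optimal decomposition is:
Bags: B1 = {a, b, c}  B2 = {a, c, d}
Tree: B1–B2

Each bag holds 3 vertices, so the decomposition has width 2, which upper-bounds the treewidth. For the lower bound, G contains the cycle a–b–c–d–a, so G is not a forest; only forests have treewidth ≤ 1, hence tw(G) ≥ 2. Hence tw(G) = 2 exactly.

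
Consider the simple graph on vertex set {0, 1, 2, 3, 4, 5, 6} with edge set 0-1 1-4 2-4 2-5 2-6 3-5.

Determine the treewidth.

A width-1 tree decomposition is:
Bags: B1 = {2, 6}  B2 = {2, 5}  B3 = {2, 4}  B4 = {1, 4}  B5 = {3, 5}  B6 = {0, 1}
Tree: B1–B2, B1–B3, B3–B4, B2–B5, B4–B6
Every bag has size at most 2, so the width is 2 − 1 = 1 and tw(G) ≤ 1. Any graph with an edge has treewidth ≥ 1, and G has the edge 6–2. Combining the bounds, tw(G) = 1.

1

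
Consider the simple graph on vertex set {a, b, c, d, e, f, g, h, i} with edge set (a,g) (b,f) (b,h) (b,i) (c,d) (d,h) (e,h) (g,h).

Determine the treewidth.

A width-1 tree decomposition is:
Bags: B1 = {g, h}  B2 = {b, h}  B3 = {b, i}  B4 = {a, g}  B5 = {d, h}  B6 = {e, h}  B7 = {b, f}  B8 = {c, d}
Tree: B1–B2, B2–B3, B1–B4, B2–B5, B2–B6, B3–B7, B5–B8
The largest bag has 2 vertices, giving width 1; this decomposition certifies tw(G) ≤ 1. G has an edge, so its treewidth is at least 1. Hence tw(G) = 1 exactly.

1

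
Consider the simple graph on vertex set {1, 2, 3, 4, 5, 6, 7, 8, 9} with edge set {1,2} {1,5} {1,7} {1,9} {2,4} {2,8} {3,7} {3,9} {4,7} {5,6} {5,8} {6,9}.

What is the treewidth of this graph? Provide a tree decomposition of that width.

Treewidth 3.
One optimal decomposition is:
Bags: B1 = {5, 6, 8, 9}  B2 = {1, 5, 8, 9}  B3 = {1, 2, 8, 9}  B4 = {1, 2, 3, 9}  B5 = {1, 2, 3, 7}  B6 = {2, 3, 4, 7}
Tree: B1–B2, B2–B3, B3–B4, B4–B5, B5–B6

Each bag holds 4 vertices, so the decomposition has width 3, which upper-bounds the treewidth. For the lower bound: the 4 vertex sets {5,6,8}, {9}, {1}, {2,3,4,7} are disjoint, each induces a connected subgraph, and every pair is joined by at least one edge of G. Contracting each set to a single vertex therefore yields K_{4} as a minor, and since treewidth is minor-monotone, tw(G) ≥ tw(K_{4}) = 3. Combining the bounds, tw(G) = 3.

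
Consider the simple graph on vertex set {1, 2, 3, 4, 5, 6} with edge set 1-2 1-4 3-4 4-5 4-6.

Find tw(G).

1

A width-1 tree decomposition is:
Bags: B1 = {4, 6}  B2 = {3, 4}  B3 = {1, 4}  B4 = {1, 2}  B5 = {4, 5}
Tree: B1–B2, B1–B3, B3–B4, B2–B5
Each bag holds 2 vertices, so the decomposition has width 1, which upper-bounds the treewidth. Since G has at least one edge (e.g. 6–4), it is not an edgeless graph, so tw(G) ≥ 1. Hence tw(G) = 1 exactly.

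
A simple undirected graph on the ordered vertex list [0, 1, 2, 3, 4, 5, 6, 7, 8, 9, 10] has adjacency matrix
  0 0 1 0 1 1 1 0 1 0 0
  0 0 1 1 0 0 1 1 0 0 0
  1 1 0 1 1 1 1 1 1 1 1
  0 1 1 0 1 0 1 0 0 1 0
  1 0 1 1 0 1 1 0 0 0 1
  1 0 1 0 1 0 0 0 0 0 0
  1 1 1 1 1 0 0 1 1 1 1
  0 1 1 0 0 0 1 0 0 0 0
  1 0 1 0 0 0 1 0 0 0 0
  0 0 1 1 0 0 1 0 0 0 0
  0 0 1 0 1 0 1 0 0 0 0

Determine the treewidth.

A width-3 tree decomposition is:
Bags: B1 = {2, 4, 6, 10}  B2 = {2, 3, 4, 6}  B3 = {1, 2, 3, 6}  B4 = {1, 2, 6, 7}  B5 = {0, 2, 4, 6}  B6 = {2, 3, 6, 9}  B7 = {0, 2, 6, 8}  B8 = {0, 2, 4, 5}
Tree: B1–B2, B2–B3, B3–B4, B2–B5, B2–B6, B5–B7, B5–B8
The largest bag has 4 vertices, giving width 3; this decomposition certifies tw(G) ≤ 3. On the other hand G contains the 4-clique {0, 2, 4, 5}. A clique must lie in a single bag of any decomposition, so no decomposition can have width below 3. Combining the bounds, tw(G) = 3.

3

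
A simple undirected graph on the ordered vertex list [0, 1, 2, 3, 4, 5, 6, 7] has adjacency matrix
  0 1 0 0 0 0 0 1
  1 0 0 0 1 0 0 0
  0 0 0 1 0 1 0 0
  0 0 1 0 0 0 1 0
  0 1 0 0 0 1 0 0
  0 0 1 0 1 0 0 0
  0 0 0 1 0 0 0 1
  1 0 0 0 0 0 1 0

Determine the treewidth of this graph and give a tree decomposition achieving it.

Treewidth 2.
One optimal decomposition is:
Bags: B1 = {2, 3, 6}  B2 = {2, 5, 6}  B3 = {4, 5, 6}  B4 = {1, 4, 6}  B5 = {0, 1, 6}  B6 = {0, 6, 7}
Tree: B1–B2, B2–B3, B3–B4, B4–B5, B5–B6

Each bag holds 3 vertices, so the decomposition has width 2, which upper-bounds the treewidth. The edges 6–3–2–5–4–1–0–7–6 form a cycle, so G is not a tree and its treewidth is at least 2. Combining the bounds, tw(G) = 2.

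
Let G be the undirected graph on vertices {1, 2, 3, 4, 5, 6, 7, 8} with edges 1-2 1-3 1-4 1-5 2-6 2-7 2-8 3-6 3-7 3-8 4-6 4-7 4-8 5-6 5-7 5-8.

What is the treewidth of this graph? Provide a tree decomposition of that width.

Each bag holds 5 vertices, so the decomposition has width 4, which upper-bounds the treewidth. For the lower bound: the 5 vertex sets {4,6}, {2,7}, {1,3}, {5}, {8} are disjoint, each induces a connected subgraph, and every pair is joined by at least one edge of G. Contracting each set to a single vertex therefore yields K_{5} as a minor, and since treewidth is minor-monotone, tw(G) ≥ tw(K_{5}) = 4. Hence tw(G) = 4 exactly.

Treewidth 4.
One optimal decomposition is:
Bags: B1 = {2, 3, 4, 5, 6}  B2 = {2, 3, 4, 5, 7}  B3 = {1, 2, 3, 4, 5}  B4 = {2, 3, 4, 5, 8}
Tree: B1–B2, B2–B3, B3–B4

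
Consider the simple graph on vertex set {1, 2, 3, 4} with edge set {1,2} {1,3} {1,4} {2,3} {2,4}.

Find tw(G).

A width-2 tree decomposition is:
Bags: B1 = {1, 2, 3}  B2 = {1, 2, 4}
Tree: B1–B2
Each bag holds 3 vertices, so the decomposition has width 2, which upper-bounds the treewidth. For the lower bound, the 3 vertices {1, 2, 3} are pairwise adjacent, and any tree decomposition puts a clique entirely inside one bag — forcing width ≥ 2. Hence tw(G) = 2 exactly.

2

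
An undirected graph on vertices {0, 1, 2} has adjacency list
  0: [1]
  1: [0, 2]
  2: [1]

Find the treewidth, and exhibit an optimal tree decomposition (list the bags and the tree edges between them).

Each bag holds 2 vertices, so the decomposition has width 1, which upper-bounds the treewidth. G has an edge, so its treewidth is at least 1. Therefore the treewidth is 1.

Treewidth 1.
One optimal decomposition is:
Bags: B1 = {0, 1}  B2 = {1, 2}
Tree: B1–B2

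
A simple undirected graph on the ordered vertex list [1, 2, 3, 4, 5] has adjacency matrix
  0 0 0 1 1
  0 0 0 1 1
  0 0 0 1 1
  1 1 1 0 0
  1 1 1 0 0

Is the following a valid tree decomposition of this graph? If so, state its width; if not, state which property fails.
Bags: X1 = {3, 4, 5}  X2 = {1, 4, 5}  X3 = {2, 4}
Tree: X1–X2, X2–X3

A tree decomposition must satisfy three properties: every vertex lies in some bag; for every edge, both endpoints lie together in some bag; and for every vertex, the bags containing it form a connected subtree. Here edge (5,2) lies in no bag, so the decomposition is invalid.

No — edge (5,2) lies in no bag.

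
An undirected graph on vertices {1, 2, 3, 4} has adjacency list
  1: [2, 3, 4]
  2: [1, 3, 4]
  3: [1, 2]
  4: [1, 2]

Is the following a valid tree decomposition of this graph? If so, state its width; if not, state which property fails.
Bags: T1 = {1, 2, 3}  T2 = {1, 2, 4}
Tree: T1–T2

Yes; width 2.

Vertex coverage: the bags together contain {1, 2, 3, 4}, the full vertex set. Edge coverage: each edge of G has both endpoints in at least one bag. Running intersection: for every vertex, the bags containing it form a connected subtree. All three properties hold, so this is a valid tree decomposition of width max|bag| − 1 = 2, and hence tw(G) ≤ 2.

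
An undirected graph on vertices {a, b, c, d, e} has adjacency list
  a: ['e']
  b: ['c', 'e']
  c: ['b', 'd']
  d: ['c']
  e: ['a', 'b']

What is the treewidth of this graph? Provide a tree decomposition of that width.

Each bag holds 2 vertices, so the decomposition has width 1, which upper-bounds the treewidth. G has an edge, so its treewidth is at least 1. Therefore the treewidth is 1.

Treewidth 1.
One optimal decomposition is:
Bags: B1 = {c, d}  B2 = {b, c}  B3 = {b, e}  B4 = {a, e}
Tree: B1–B2, B2–B3, B3–B4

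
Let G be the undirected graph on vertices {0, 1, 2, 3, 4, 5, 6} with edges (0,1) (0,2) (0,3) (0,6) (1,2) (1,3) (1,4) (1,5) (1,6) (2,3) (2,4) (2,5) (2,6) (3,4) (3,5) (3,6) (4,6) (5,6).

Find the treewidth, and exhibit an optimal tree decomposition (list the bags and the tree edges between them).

Every bag has size at most 5, so the width is 5 − 1 = 4 and tw(G) ≤ 4. On the other hand G contains the 5-clique {0, 1, 2, 3, 6}. A clique must lie in a single bag of any decomposition, so no decomposition can have width below 4. Combining the bounds, tw(G) = 4.

Treewidth 4.
Bags: B1 = {1, 2, 3, 4, 6}  B2 = {0, 1, 2, 3, 6}  B3 = {1, 2, 3, 5, 6}
Tree: B1–B2, B2–B3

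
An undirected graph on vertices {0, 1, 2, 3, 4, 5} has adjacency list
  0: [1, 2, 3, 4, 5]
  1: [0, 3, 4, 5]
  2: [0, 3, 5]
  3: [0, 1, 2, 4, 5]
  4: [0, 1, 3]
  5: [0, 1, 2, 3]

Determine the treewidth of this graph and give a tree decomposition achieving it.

The largest bag has 4 vertices, giving width 3; this decomposition certifies tw(G) ≤ 3. For the lower bound, the 4 vertices {0, 1, 3, 4} are pairwise adjacent, and any tree decomposition puts a clique entirely inside one bag — forcing width ≥ 3. Therefore the treewidth is 3.

Treewidth 3.
One optimal decomposition is:
Bags: B1 = {0, 2, 3, 5}  B2 = {0, 1, 3, 5}  B3 = {0, 1, 3, 4}
Tree: B1–B2, B2–B3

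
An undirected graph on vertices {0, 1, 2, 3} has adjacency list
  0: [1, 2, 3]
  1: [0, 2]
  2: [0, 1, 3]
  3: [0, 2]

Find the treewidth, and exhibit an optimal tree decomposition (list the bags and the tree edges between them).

Treewidth 2.
One such decomposition:
Bags: B1 = {0, 1, 2}  B2 = {0, 2, 3}
Tree: B1–B2

Each bag holds 3 vertices, so the decomposition has width 2, which upper-bounds the treewidth. Conversely, {0, 1, 2} is a clique of size 3, and the vertices of any clique must share a bag in every tree decomposition; so some bag has ≥ 3 vertices and tw(G) ≥ 2. Hence tw(G) = 2 exactly.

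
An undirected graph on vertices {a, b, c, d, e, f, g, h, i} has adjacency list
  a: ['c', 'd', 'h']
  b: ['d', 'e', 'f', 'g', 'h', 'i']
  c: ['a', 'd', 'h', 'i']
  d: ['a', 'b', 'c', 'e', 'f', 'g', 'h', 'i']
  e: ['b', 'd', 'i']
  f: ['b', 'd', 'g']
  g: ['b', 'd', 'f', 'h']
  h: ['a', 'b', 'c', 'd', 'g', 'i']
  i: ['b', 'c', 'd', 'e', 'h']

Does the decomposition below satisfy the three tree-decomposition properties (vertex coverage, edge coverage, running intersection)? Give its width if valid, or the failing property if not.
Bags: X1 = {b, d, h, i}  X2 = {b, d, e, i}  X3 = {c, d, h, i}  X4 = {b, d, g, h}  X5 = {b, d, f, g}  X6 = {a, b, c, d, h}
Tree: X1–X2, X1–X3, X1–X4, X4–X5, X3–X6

No — bags containing vertex b are not connected in the tree.

A tree decomposition must satisfy three properties: every vertex lies in some bag; for every edge, both endpoints lie together in some bag; and for every vertex, the bags containing it form a connected subtree. Here bags containing vertex b are not connected in the tree, so the decomposition is invalid.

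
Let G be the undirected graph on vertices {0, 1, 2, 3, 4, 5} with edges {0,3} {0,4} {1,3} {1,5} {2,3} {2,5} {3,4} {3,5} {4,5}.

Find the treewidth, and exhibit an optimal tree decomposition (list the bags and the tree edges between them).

Treewidth 2.
One optimal decomposition is:
Bags: B1 = {2, 3, 5}  B2 = {3, 4, 5}  B3 = {0, 3, 4}  B4 = {1, 3, 5}
Tree: B1–B2, B2–B3, B2–B4

Every bag has size at most 3, so the width is 3 − 1 = 2 and tw(G) ≤ 2. On the other hand G contains the 3-clique {0, 3, 4}. A clique must lie in a single bag of any decomposition, so no decomposition can have width below 2. Combining the bounds, tw(G) = 2.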